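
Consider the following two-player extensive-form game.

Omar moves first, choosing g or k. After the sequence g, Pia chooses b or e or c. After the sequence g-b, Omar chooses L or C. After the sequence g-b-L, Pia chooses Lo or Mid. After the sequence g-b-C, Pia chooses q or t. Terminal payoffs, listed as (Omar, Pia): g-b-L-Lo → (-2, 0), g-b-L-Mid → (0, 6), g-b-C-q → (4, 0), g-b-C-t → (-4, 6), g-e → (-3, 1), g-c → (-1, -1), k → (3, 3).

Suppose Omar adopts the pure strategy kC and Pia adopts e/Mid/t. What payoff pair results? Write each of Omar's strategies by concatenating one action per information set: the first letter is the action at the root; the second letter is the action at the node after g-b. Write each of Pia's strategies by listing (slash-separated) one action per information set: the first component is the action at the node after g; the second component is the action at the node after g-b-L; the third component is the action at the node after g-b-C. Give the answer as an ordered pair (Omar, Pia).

Trace the play path from the root:
  Omar plays k
→ terminal payoff (3, 3).
(Omar's choice at the node after g-b is never reached on this path, so it doesn't affect the outcome.)

(3, 3)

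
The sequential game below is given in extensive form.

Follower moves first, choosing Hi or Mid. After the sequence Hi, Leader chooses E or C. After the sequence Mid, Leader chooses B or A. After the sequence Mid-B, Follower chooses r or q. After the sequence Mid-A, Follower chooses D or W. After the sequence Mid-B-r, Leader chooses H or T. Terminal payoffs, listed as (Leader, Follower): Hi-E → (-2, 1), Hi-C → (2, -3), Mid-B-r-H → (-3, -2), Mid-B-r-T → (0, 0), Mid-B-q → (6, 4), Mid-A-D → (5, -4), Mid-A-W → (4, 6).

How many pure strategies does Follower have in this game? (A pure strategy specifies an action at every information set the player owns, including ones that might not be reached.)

8

Follower owns the root with actions {Hi, Mid} — two choices.
Follower owns the node after Mid-B with actions {r, q} — two choices.
Follower owns the node after Mid-A with actions {D, W} — two choices.
A pure strategy fixes one action at each information set independently, so the count is the product 2 × 2 × 2 = 8.
(For reference, Leader has 8 pure strategies, giving a 8×8 normal-form matrix.)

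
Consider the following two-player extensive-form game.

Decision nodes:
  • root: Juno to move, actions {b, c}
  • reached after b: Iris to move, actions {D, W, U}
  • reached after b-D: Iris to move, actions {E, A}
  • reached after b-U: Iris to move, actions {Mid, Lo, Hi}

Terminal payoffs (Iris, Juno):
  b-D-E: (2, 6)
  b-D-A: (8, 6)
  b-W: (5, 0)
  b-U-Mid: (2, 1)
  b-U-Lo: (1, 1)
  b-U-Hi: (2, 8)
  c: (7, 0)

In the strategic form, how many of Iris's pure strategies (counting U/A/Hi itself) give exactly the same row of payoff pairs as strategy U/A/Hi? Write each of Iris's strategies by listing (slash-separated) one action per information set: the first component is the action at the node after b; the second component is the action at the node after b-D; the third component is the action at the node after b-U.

Row for U/A/Hi (columns b, c): (2,8) (7,0).
Under U/A/Hi, Iris's choice at the node after b-D can never be reached regardless of what Juno does, so varying those choices leaves every outcome unchanged.
Holding the reachable choices fixed and varying the unreachable one freely already gives 2 equivalent strategies.
No other strategy reproduces this row, so those 2 are the full class: U/E/Hi, U/A/Hi.

2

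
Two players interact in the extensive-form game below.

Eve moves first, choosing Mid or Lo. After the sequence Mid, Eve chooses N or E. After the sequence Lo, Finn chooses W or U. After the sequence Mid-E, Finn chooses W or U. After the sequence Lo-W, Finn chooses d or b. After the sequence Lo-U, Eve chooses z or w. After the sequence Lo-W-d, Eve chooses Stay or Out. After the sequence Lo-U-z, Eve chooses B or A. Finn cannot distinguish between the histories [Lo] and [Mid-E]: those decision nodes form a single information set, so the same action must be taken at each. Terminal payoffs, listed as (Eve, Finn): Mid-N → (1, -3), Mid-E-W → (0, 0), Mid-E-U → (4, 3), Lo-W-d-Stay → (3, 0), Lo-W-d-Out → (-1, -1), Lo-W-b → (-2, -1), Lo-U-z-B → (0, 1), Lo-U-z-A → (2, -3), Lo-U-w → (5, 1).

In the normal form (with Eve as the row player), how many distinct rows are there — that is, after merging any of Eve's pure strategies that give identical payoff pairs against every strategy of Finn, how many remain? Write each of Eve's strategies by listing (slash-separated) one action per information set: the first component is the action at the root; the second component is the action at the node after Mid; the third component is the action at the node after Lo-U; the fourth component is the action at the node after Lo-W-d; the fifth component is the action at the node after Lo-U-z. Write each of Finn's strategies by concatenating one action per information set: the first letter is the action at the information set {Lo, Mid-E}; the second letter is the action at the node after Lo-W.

Eve has 32 pure strategies: Mid/N/z/Stay/B, Mid/N/z/Stay/A, Mid/N/z/Out/B, Mid/N/z/Out/A, Mid/N/w/Stay/B, Mid/N/w/Stay/A, Mid/N/w/Out/B, Mid/N/w/Out/A, Mid/E/z/Stay/B, Mid/E/z/Stay/A, Mid/E/z/Out/B, Mid/E/z/Out/A, Mid/E/w/Stay/B, Mid/E/w/Stay/A, Mid/E/w/Out/B, Mid/E/w/Out/A, Lo/N/z/Stay/B, Lo/N/z/Stay/A, Lo/N/z/Out/B, Lo/N/z/Out/A, Lo/N/w/Stay/B, Lo/N/w/Stay/A, Lo/N/w/Out/B, Lo/N/w/Out/A, Lo/E/z/Stay/B, Lo/E/z/Stay/A, Lo/E/z/Out/B, Lo/E/z/Out/A, Lo/E/w/Stay/B, Lo/E/w/Stay/A, Lo/E/w/Out/B, Lo/E/w/Out/A. Columns: Wd, Wb, Ud, Ub.
{Mid/N/z/Stay/B, Mid/N/z/Stay/A, Mid/N/z/Out/B, Mid/N/z/Out/A, Mid/N/w/Stay/B, Mid/N/w/Stay/A, Mid/N/w/Out/B, Mid/N/w/Out/A} → row (1,-3) (1,-3) (1,-3) (1,-3)
{Mid/E/z/Stay/B, Mid/E/z/Stay/A, Mid/E/z/Out/B, Mid/E/z/Out/A, Mid/E/w/Stay/B, Mid/E/w/Stay/A, Mid/E/w/Out/B, Mid/E/w/Out/A} → row (0,0) (0,0) (4,3) (4,3)
{Lo/N/z/Stay/B, Lo/E/z/Stay/B} → row (3,0) (-2,-1) (0,1) (0,1)
{Lo/N/z/Stay/A, Lo/E/z/Stay/A} → row (3,0) (-2,-1) (2,-3) (2,-3)
{Lo/N/z/Out/B, Lo/E/z/Out/B} → row (-1,-1) (-2,-1) (0,1) (0,1)
{Lo/N/z/Out/A, Lo/E/z/Out/A} → row (-1,-1) (-2,-1) (2,-3) (2,-3)
{Lo/N/w/Stay/B, Lo/N/w/Stay/A, Lo/E/w/Stay/B, Lo/E/w/Stay/A} → row (3,0) (-2,-1) (5,1) (5,1)
{Lo/N/w/Out/B, Lo/N/w/Out/A, Lo/E/w/Out/B, Lo/E/w/Out/A} → row (-1,-1) (-2,-1) (5,1) (5,1)
That's 8 distinct rows out of 32 strategies.

8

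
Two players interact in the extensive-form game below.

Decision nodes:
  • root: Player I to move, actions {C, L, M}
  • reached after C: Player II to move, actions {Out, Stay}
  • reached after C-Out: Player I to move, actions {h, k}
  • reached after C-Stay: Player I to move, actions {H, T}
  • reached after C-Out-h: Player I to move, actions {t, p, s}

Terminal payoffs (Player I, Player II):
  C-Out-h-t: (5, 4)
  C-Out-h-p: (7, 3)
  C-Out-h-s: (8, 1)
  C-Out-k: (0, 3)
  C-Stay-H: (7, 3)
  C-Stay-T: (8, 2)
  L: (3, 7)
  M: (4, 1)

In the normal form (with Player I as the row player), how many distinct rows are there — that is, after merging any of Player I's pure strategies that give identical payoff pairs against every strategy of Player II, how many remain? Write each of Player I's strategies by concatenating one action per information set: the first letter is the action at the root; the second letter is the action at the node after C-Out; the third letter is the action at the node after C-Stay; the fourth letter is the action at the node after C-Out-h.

10

Player I has 36 pure strategies: ChHt, ChHp, ChHs, ChTt, ChTp, ChTs, CkHt, CkHp, CkHs, CkTt, CkTp, CkTs, LhHt, LhHp, LhHs, LhTt, LhTp, LhTs, LkHt, LkHp, LkHs, LkTt, LkTp, LkTs, MhHt, MhHp, MhHs, MhTt, MhTp, MhTs, MkHt, MkHp, MkHs, MkTt, MkTp, MkTs. Columns: Out, Stay.
{ChHt} → row (5,4) (7,3)
{ChHp} → row (7,3) (7,3)
{ChHs} → row (8,1) (7,3)
{ChTt} → row (5,4) (8,2)
{ChTp} → row (7,3) (8,2)
{ChTs} → row (8,1) (8,2)
{CkHt, CkHp, CkHs} → row (0,3) (7,3)
{CkTt, CkTp, CkTs} → row (0,3) (8,2)
{LhHt, LhHp, LhHs, LhTt, LhTp, LhTs, LkHt, LkHp, LkHs, LkTt, LkTp, LkTs} → row (3,7) (3,7)
{MhHt, MhHp, MhHs, MhTt, MhTp, MhTs, MkHt, MkHp, MkHs, MkTt, MkTp, MkTs} → row (4,1) (4,1)
That's 10 distinct rows out of 36 strategies.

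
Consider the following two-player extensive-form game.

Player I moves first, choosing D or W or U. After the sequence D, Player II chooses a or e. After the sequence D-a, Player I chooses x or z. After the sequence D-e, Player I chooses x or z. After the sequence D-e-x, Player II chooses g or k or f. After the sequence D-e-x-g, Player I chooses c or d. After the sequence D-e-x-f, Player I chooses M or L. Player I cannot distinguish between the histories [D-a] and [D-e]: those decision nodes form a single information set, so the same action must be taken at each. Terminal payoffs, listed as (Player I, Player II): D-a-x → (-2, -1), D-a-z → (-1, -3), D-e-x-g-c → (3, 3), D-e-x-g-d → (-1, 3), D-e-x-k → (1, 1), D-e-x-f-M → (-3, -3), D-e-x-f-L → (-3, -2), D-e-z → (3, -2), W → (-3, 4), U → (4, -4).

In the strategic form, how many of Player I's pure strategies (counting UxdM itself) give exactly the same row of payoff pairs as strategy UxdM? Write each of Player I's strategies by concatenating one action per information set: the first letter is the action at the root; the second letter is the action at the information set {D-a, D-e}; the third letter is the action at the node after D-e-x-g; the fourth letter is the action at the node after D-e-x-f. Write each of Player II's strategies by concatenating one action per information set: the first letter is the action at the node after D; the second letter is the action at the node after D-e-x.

8

Row for UxdM (columns ag, ak, af, eg, ek, ef): (4,-4) (4,-4) (4,-4) (4,-4) (4,-4) (4,-4).
Under UxdM, Player I's choice at the information set {D-a, D-e} and at the node after D-e-x-g and at the node after D-e-x-f can never be reached regardless of what Player II does, so varying those choices leaves every outcome unchanged.
Holding the reachable choices fixed and varying the unreachable ones freely already gives 2 × 2 × 2 = 8 equivalent strategies.
No other strategy reproduces this row, so those 8 are the full class: UxcM, UxcL, UxdM, UxdL, UzcM, UzcL, UzdM, UzdL.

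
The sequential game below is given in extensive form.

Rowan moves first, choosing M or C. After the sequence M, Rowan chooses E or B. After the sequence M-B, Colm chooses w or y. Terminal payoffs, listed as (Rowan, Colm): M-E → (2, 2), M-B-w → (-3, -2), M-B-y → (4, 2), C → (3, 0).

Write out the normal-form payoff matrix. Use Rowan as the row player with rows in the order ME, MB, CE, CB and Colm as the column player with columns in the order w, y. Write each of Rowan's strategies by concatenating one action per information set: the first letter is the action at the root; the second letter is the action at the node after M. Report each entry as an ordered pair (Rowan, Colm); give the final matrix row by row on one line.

            w        y
  ME    (2,2)    (2,2)
  MB  (-3,-2)    (4,2)
  CE    (3,0)    (3,0)
  CB    (3,0)    (3,0)

ME: (2,2) (2,2) | MB: (-3,-2) (4,2) | CE: (3,0) (3,0) | CB: (3,0) (3,0)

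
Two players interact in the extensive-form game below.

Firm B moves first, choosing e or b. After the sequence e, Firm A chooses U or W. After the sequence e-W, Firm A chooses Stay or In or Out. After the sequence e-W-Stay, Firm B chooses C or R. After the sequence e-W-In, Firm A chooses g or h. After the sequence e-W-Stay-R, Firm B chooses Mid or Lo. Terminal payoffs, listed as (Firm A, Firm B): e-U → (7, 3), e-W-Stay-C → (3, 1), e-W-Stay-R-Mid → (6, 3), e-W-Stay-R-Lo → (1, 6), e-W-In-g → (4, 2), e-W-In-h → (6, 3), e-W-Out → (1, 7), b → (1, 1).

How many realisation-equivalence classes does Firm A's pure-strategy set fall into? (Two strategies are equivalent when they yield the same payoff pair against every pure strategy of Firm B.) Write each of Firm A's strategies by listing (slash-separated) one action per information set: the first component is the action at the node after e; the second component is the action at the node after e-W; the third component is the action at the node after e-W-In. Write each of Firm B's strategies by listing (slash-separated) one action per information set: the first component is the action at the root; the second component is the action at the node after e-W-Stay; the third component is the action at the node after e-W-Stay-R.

Firm A has 12 pure strategies: U/Stay/g, U/Stay/h, U/In/g, U/In/h, U/Out/g, U/Out/h, W/Stay/g, W/Stay/h, W/In/g, W/In/h, W/Out/g, W/Out/h. Columns: e/C/Mid, e/C/Lo, e/R/Mid, e/R/Lo, b/C/Mid, b/C/Lo, b/R/Mid, b/R/Lo.
{U/Stay/g, U/Stay/h, U/In/g, U/In/h, U/Out/g, U/Out/h} → row (7,3) (7,3) (7,3) (7,3) (1,1) (1,1) (1,1) (1,1)
{W/Stay/g, W/Stay/h} → row (3,1) (3,1) (6,3) (1,6) (1,1) (1,1) (1,1) (1,1)
{W/In/g} → row (4,2) (4,2) (4,2) (4,2) (1,1) (1,1) (1,1) (1,1)
{W/In/h} → row (6,3) (6,3) (6,3) (6,3) (1,1) (1,1) (1,1) (1,1)
{W/Out/g, W/Out/h} → row (1,7) (1,7) (1,7) (1,7) (1,1) (1,1) (1,1) (1,1)
That's 5 distinct rows out of 12 strategies.

5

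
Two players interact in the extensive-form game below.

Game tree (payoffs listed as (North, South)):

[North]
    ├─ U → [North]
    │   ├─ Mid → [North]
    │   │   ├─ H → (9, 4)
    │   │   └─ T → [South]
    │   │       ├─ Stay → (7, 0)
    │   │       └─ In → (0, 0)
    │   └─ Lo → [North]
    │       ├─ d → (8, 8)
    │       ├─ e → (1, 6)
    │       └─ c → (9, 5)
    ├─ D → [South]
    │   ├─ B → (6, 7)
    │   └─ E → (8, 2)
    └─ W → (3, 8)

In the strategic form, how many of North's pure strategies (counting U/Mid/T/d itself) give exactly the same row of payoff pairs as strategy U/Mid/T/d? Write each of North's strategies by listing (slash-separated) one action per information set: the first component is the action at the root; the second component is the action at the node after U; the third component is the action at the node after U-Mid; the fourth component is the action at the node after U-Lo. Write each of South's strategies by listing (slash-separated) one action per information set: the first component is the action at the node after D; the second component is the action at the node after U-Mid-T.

3

Row for U/Mid/T/d (columns B/Stay, B/In, E/Stay, E/In): (7,0) (0,0) (7,0) (0,0).
Under U/Mid/T/d, North's choice at the node after U-Lo can never be reached regardless of what South does, so varying those choices leaves every outcome unchanged.
Holding the reachable choices fixed and varying the unreachable one freely already gives 3 equivalent strategies.
No other strategy reproduces this row, so those 3 are the full class: U/Mid/T/d, U/Mid/T/e, U/Mid/T/c.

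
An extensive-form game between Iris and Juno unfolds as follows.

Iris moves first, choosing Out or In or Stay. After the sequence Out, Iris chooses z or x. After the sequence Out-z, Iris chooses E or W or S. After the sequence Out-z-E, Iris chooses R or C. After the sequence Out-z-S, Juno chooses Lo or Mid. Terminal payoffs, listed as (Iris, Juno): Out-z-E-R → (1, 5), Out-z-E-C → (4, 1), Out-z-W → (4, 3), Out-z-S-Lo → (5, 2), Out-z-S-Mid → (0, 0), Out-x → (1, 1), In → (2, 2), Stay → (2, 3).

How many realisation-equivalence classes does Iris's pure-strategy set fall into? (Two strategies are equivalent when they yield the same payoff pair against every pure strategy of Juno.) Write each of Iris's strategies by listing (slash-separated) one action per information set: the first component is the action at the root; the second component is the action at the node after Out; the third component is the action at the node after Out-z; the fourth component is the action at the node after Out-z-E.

Iris has 36 pure strategies: Out/z/E/R, Out/z/E/C, Out/z/W/R, Out/z/W/C, Out/z/S/R, Out/z/S/C, Out/x/E/R, Out/x/E/C, Out/x/W/R, Out/x/W/C, Out/x/S/R, Out/x/S/C, In/z/E/R, In/z/E/C, In/z/W/R, In/z/W/C, In/z/S/R, In/z/S/C, In/x/E/R, In/x/E/C, In/x/W/R, In/x/W/C, In/x/S/R, In/x/S/C, Stay/z/E/R, Stay/z/E/C, Stay/z/W/R, Stay/z/W/C, Stay/z/S/R, Stay/z/S/C, Stay/x/E/R, Stay/x/E/C, Stay/x/W/R, Stay/x/W/C, Stay/x/S/R, Stay/x/S/C. Columns: Lo, Mid.
{Out/z/E/R} → row (1,5) (1,5)
{Out/z/E/C} → row (4,1) (4,1)
{Out/z/W/R, Out/z/W/C} → row (4,3) (4,3)
{Out/z/S/R, Out/z/S/C} → row (5,2) (0,0)
{Out/x/E/R, Out/x/E/C, Out/x/W/R, Out/x/W/C, Out/x/S/R, Out/x/S/C} → row (1,1) (1,1)
{In/z/E/R, In/z/E/C, In/z/W/R, In/z/W/C, In/z/S/R, In/z/S/C, In/x/E/R, In/x/E/C, In/x/W/R, In/x/W/C, In/x/S/R, In/x/S/C} → row (2,2) (2,2)
{Stay/z/E/R, Stay/z/E/C, Stay/z/W/R, Stay/z/W/C, Stay/z/S/R, Stay/z/S/C, Stay/x/E/R, Stay/x/E/C, Stay/x/W/R, Stay/x/W/C, Stay/x/S/R, Stay/x/S/C} → row (2,3) (2,3)
That's 7 distinct rows out of 36 strategies.

7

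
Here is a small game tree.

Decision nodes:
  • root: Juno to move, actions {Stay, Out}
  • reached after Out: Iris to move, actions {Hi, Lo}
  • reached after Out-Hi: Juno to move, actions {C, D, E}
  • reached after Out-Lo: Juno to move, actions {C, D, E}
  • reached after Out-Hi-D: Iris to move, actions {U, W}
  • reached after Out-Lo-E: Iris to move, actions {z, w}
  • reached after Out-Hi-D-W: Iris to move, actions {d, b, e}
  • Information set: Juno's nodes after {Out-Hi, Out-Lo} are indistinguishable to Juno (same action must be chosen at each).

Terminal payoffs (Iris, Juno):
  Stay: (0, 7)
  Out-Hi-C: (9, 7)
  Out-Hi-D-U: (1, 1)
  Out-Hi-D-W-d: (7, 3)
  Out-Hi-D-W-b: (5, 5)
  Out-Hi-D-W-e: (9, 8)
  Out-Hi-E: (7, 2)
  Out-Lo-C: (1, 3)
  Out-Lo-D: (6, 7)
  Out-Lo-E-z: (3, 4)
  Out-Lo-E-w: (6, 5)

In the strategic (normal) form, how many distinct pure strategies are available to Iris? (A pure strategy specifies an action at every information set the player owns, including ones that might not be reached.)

24

Iris owns the node after Out with actions {Hi, Lo} — two choices.
Iris owns the node after Out-Hi-D with actions {U, W} — two choices.
Iris owns the node after Out-Lo-E with actions {z, w} — two choices.
Iris owns the node after Out-Hi-D-W with actions {d, b, e} — three choices.
A pure strategy fixes one action at each information set independently, so the count is the product 2 × 2 × 2 × 3 = 24.
(For reference, Juno has 6 pure strategies, giving a 24×6 normal-form matrix.)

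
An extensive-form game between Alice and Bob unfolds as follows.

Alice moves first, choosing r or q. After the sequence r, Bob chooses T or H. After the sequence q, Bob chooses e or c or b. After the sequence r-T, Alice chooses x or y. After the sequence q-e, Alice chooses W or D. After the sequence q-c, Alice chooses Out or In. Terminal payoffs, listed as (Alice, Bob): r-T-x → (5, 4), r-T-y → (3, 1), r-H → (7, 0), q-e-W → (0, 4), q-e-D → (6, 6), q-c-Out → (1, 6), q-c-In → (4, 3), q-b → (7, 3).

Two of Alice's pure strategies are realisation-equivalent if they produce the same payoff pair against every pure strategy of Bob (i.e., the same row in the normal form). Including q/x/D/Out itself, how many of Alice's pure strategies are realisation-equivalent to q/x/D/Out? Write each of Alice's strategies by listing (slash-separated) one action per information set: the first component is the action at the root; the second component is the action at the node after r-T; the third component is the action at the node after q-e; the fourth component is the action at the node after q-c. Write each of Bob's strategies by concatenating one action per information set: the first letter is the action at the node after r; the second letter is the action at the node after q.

Row for q/x/D/Out (columns Te, Tc, Tb, He, Hc, Hb): (6,6) (1,6) (7,3) (6,6) (1,6) (7,3).
Under q/x/D/Out, Alice's choice at the node after r-T can never be reached regardless of what Bob does, so varying those choices leaves every outcome unchanged.
Holding the reachable choices fixed and varying the unreachable one freely already gives 2 equivalent strategies.
No other strategy reproduces this row, so those 2 are the full class: q/x/D/Out, q/y/D/Out.

2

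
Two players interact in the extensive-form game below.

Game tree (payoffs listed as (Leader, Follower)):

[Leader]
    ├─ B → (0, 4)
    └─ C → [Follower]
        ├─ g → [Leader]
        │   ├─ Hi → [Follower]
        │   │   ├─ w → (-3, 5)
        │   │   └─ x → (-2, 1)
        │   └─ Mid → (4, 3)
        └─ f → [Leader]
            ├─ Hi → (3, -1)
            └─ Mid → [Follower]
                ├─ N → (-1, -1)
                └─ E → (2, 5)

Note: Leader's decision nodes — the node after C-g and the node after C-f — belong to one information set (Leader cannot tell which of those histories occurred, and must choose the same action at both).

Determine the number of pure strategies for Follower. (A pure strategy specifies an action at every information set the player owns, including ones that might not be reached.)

Follower owns the node after C with actions {g, f} — two choices.
Follower owns the node after C-g-Hi with actions {w, x} — two choices.
Follower owns the node after C-f-Mid with actions {N, E} — two choices.
A pure strategy fixes one action at each information set independently, so the count is the product 2 × 2 × 2 = 8.

8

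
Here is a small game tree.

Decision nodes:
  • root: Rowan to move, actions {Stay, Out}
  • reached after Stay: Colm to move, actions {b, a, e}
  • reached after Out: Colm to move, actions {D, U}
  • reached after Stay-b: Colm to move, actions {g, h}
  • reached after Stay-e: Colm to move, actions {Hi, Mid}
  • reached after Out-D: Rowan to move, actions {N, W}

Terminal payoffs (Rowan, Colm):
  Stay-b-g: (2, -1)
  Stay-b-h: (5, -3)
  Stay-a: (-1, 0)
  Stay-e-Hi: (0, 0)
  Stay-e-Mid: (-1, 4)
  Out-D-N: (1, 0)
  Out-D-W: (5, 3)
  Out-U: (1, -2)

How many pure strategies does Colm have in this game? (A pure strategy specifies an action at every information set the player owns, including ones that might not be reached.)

24

Colm owns the node after Stay with actions {b, a, e} — three choices.
Colm owns the node after Out with actions {D, U} — two choices.
Colm owns the node after Stay-b with actions {g, h} — two choices.
Colm owns the node after Stay-e with actions {Hi, Mid} — two choices.
A pure strategy fixes one action at each information set independently, so the count is the product 3 × 2 × 2 × 2 = 24.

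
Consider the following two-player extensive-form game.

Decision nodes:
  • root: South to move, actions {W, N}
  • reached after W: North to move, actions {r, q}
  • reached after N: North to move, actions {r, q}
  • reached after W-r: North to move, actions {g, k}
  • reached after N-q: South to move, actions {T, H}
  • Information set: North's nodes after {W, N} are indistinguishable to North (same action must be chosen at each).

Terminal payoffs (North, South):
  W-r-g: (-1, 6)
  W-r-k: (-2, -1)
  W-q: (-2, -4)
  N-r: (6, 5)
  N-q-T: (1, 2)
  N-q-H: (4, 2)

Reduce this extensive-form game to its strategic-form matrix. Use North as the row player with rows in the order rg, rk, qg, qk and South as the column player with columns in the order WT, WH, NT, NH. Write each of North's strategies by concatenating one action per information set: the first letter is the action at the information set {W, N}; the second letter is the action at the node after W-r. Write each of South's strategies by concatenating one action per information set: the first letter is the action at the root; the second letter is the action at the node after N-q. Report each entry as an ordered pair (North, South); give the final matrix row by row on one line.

           WT       WH       NT       NH
  rg   (-1,6)   (-1,6)    (6,5)    (6,5)
  rk  (-2,-1)  (-2,-1)    (6,5)    (6,5)
  qg  (-2,-4)  (-2,-4)    (1,2)    (4,2)
  qk  (-2,-4)  (-2,-4)    (1,2)    (4,2)

rg: (-1,6) (-1,6) (6,5) (6,5) | rk: (-2,-1) (-2,-1) (6,5) (6,5) | qg: (-2,-4) (-2,-4) (1,2) (4,2) | qk: (-2,-4) (-2,-4) (1,2) (4,2)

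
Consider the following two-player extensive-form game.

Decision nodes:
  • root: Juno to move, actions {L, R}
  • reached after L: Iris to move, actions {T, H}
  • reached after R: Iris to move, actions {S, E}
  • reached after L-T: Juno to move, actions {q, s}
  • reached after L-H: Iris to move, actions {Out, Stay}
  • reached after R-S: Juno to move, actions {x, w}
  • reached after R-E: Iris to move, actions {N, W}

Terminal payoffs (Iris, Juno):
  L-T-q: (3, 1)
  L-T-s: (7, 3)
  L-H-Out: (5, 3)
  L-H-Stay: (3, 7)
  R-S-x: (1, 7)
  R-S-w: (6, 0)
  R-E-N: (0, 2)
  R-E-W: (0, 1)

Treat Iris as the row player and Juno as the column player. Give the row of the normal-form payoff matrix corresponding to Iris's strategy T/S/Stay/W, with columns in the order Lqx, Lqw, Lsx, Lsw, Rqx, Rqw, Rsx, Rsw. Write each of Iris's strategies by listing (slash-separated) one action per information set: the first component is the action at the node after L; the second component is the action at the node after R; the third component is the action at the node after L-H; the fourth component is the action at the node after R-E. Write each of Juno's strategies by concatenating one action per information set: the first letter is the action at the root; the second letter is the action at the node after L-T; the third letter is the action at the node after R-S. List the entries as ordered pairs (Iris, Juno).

(3,1) (3,1) (7,3) (7,3) (1,7) (6,0) (1,7) (6,0)

vs Lqx: Juno plays L → Iris plays T at [L] → Juno plays q at [L-T] → (3, 1)
vs Lqw: Juno plays L → Iris plays T at [L] → Juno plays q at [L-T] → (3, 1)
vs Lsx: Juno plays L → Iris plays T at [L] → Juno plays s at [L-T] → (7, 3)
vs Lsw: Juno plays L → Iris plays T at [L] → Juno plays s at [L-T] → (7, 3)
vs Rqx: Juno plays R → Iris plays S at [R] → Juno plays x at [R-S] → (1, 7)
vs Rqw: Juno plays R → Iris plays S at [R] → Juno plays w at [R-S] → (6, 0)
vs Rsx: Juno plays R → Iris plays S at [R] → Juno plays x at [R-S] → (1, 7)
vs Rsw: Juno plays R → Iris plays S at [R] → Juno plays w at [R-S] → (6, 0)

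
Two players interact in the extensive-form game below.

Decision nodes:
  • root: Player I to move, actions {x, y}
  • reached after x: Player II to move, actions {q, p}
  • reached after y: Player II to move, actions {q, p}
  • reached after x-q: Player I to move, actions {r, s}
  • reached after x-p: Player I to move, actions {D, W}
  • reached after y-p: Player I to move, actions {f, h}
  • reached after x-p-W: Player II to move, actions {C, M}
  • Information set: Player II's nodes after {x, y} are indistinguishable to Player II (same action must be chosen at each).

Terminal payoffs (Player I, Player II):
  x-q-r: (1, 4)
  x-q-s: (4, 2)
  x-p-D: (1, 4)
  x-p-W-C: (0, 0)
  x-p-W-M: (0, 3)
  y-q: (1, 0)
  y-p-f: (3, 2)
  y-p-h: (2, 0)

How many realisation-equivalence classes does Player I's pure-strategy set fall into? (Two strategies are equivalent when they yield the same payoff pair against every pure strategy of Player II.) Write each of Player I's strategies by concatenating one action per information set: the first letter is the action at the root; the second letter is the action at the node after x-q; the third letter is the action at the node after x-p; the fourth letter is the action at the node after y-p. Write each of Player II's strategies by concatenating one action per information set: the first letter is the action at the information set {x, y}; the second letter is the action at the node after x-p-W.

Player I has 16 pure strategies: xrDf, xrDh, xrWf, xrWh, xsDf, xsDh, xsWf, xsWh, yrDf, yrDh, yrWf, yrWh, ysDf, ysDh, ysWf, ysWh. Columns: qC, qM, pC, pM.
{xrDf, xrDh} → row (1,4) (1,4) (1,4) (1,4)
{xrWf, xrWh} → row (1,4) (1,4) (0,0) (0,3)
{xsDf, xsDh} → row (4,2) (4,2) (1,4) (1,4)
{xsWf, xsWh} → row (4,2) (4,2) (0,0) (0,3)
{yrDf, yrWf, ysDf, ysWf} → row (1,0) (1,0) (3,2) (3,2)
{yrDh, yrWh, ysDh, ysWh} → row (1,0) (1,0) (2,0) (2,0)
That's 6 distinct rows out of 16 strategies.

6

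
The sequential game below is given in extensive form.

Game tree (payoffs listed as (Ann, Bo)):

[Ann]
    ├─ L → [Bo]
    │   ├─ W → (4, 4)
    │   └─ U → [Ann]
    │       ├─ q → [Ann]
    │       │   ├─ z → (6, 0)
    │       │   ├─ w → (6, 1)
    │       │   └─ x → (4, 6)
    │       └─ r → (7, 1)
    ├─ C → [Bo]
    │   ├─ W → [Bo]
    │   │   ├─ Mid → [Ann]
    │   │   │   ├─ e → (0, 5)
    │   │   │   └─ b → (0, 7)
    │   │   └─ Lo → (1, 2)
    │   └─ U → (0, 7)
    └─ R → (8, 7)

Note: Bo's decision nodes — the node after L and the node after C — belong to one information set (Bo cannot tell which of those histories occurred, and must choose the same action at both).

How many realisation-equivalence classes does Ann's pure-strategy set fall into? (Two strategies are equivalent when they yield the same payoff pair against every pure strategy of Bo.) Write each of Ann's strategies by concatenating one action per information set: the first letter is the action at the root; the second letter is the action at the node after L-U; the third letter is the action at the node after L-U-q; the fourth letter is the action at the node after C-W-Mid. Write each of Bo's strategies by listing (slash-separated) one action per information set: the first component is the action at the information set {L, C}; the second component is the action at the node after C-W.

Ann has 36 pure strategies: Lqze, Lqzb, Lqwe, Lqwb, Lqxe, Lqxb, Lrze, Lrzb, Lrwe, Lrwb, Lrxe, Lrxb, Cqze, Cqzb, Cqwe, Cqwb, Cqxe, Cqxb, Crze, Crzb, Crwe, Crwb, Crxe, Crxb, Rqze, Rqzb, Rqwe, Rqwb, Rqxe, Rqxb, Rrze, Rrzb, Rrwe, Rrwb, Rrxe, Rrxb. Columns: W/Mid, W/Lo, U/Mid, U/Lo.
{Lqze, Lqzb} → row (4,4) (4,4) (6,0) (6,0)
{Lqwe, Lqwb} → row (4,4) (4,4) (6,1) (6,1)
{Lqxe, Lqxb} → row (4,4) (4,4) (4,6) (4,6)
{Lrze, Lrzb, Lrwe, Lrwb, Lrxe, Lrxb} → row (4,4) (4,4) (7,1) (7,1)
{Cqze, Cqwe, Cqxe, Crze, Crwe, Crxe} → row (0,5) (1,2) (0,7) (0,7)
{Cqzb, Cqwb, Cqxb, Crzb, Crwb, Crxb} → row (0,7) (1,2) (0,7) (0,7)
{Rqze, Rqzb, Rqwe, Rqwb, Rqxe, Rqxb, Rrze, Rrzb, Rrwe, Rrwb, Rrxe, Rrxb} → row (8,7) (8,7) (8,7) (8,7)
That's 7 distinct rows out of 36 strategies.

7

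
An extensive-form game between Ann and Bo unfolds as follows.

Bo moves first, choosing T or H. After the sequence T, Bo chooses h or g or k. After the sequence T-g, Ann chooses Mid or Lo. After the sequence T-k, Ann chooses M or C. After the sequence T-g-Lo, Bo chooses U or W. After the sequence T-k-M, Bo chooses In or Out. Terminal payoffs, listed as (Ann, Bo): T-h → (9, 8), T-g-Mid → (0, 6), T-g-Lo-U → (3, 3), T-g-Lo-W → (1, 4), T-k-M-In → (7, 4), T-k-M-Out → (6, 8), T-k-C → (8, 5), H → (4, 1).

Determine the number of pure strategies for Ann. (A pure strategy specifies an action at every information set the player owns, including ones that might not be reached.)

Ann owns the node after T-g with actions {Mid, Lo} — two choices.
Ann owns the node after T-k with actions {M, C} — two choices.
A pure strategy fixes one action at each information set independently, so the count is the product 2 × 2 = 4.

4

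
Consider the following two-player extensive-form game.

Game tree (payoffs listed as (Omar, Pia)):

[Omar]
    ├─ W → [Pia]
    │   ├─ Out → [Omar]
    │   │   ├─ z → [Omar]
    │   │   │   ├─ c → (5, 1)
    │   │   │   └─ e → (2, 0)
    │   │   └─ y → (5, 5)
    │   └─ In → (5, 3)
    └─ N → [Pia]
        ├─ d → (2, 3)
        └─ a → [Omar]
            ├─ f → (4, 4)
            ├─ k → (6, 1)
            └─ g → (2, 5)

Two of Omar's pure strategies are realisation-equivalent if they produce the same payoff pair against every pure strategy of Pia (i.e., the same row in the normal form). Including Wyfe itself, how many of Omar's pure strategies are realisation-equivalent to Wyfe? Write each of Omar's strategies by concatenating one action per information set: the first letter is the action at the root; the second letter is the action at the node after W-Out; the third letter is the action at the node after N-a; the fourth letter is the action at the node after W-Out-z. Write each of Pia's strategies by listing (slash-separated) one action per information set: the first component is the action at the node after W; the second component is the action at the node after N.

Row for Wyfe (columns Out/d, Out/a, In/d, In/a): (5,5) (5,5) (5,3) (5,3).
Under Wyfe, Omar's choice at the node after N-a and at the node after W-Out-z can never be reached regardless of what Pia does, so varying those choices leaves every outcome unchanged.
Holding the reachable choices fixed and varying the unreachable ones freely already gives 3 × 2 = 6 equivalent strategies.
No other strategy reproduces this row, so those 6 are the full class: Wyfc, Wyfe, Wykc, Wyke, Wygc, Wyge.

6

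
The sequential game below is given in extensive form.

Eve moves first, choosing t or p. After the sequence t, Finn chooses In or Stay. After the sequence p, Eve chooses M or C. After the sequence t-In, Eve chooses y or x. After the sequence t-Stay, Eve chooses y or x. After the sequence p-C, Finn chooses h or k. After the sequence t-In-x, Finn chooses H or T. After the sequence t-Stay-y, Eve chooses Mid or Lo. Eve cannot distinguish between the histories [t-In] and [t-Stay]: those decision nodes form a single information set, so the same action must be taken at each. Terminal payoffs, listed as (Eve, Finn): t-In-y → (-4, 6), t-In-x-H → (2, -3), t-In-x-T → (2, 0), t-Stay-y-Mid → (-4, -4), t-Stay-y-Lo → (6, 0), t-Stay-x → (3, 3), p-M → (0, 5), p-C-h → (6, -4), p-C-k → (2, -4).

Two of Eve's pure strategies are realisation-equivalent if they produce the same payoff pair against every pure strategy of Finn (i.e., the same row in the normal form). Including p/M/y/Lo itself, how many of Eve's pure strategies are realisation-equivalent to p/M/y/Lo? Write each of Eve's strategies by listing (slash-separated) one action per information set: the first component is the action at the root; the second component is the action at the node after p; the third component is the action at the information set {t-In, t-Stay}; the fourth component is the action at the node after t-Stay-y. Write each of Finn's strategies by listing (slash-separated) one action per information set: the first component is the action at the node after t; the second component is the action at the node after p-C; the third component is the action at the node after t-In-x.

Row for p/M/y/Lo (columns In/h/H, In/h/T, In/k/H, In/k/T, Stay/h/H, Stay/h/T, Stay/k/H, Stay/k/T): (0,5) (0,5) (0,5) (0,5) (0,5) (0,5) (0,5) (0,5).
Under p/M/y/Lo, Eve's choice at the information set {t-In, t-Stay} and at the node after t-Stay-y can never be reached regardless of what Finn does, so varying those choices leaves every outcome unchanged.
Holding the reachable choices fixed and varying the unreachable ones freely already gives 2 × 2 = 4 equivalent strategies.
No other strategy reproduces this row, so those 4 are the full class: p/M/y/Mid, p/M/y/Lo, p/M/x/Mid, p/M/x/Lo.

4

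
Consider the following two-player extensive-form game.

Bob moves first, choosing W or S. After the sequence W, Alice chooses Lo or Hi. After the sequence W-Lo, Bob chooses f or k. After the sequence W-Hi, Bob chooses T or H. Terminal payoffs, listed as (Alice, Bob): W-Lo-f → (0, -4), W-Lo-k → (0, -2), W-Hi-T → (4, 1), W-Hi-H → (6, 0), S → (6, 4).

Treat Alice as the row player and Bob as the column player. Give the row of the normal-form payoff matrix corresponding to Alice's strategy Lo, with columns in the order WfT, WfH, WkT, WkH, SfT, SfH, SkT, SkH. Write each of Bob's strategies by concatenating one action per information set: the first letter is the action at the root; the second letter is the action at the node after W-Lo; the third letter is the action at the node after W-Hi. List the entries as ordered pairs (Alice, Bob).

vs WfT: Bob plays W → Alice plays Lo at [W] → Bob plays f at [W-Lo] → (0, -4)
vs WfH: Bob plays W → Alice plays Lo at [W] → Bob plays f at [W-Lo] → (0, -4)
vs WkT: Bob plays W → Alice plays Lo at [W] → Bob plays k at [W-Lo] → (0, -2)
vs WkH: Bob plays W → Alice plays Lo at [W] → Bob plays k at [W-Lo] → (0, -2)
vs SfT: Bob plays S → (6, 4)
vs SfH: Bob plays S → (6, 4)
vs SkT: Bob plays S → (6, 4)
vs SkH: Bob plays S → (6, 4)

(0,-4) (0,-4) (0,-2) (0,-2) (6,4) (6,4) (6,4) (6,4)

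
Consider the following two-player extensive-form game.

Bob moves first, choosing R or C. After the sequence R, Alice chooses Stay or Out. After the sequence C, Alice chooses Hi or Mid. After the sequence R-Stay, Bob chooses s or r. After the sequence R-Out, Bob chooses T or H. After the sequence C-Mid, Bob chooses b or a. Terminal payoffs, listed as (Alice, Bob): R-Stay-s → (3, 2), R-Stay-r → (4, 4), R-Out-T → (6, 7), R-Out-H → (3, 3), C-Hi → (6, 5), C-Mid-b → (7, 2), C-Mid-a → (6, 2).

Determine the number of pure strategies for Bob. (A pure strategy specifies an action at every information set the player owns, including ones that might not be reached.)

16

Bob owns the root with actions {R, C} — two choices.
Bob owns the node after R-Stay with actions {s, r} — two choices.
Bob owns the node after R-Out with actions {T, H} — two choices.
Bob owns the node after C-Mid with actions {b, a} — two choices.
A pure strategy fixes one action at each information set independently, so the count is the product 2 × 2 × 2 × 2 = 16.
(For reference, Alice has 4 pure strategies, giving a 16×4 normal-form matrix.)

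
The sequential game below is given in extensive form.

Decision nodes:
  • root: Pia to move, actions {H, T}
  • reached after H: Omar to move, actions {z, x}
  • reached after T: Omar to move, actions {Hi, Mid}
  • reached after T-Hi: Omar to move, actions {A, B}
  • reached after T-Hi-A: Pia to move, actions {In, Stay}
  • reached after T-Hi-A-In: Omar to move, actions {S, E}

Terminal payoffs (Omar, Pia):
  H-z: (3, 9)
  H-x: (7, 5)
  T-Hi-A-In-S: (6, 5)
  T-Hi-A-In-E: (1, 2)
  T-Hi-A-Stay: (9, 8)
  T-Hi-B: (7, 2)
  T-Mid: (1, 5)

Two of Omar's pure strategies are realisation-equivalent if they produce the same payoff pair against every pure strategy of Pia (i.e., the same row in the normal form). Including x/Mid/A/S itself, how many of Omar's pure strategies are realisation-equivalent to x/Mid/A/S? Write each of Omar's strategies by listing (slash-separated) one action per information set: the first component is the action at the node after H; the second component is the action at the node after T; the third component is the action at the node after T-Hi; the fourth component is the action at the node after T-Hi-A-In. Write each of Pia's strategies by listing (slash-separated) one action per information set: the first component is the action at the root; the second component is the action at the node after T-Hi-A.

4

Row for x/Mid/A/S (columns H/In, H/Stay, T/In, T/Stay): (7,5) (7,5) (1,5) (1,5).
Under x/Mid/A/S, Omar's choice at the node after T-Hi and at the node after T-Hi-A-In can never be reached regardless of what Pia does, so varying those choices leaves every outcome unchanged.
Holding the reachable choices fixed and varying the unreachable ones freely already gives 2 × 2 = 4 equivalent strategies.
No other strategy reproduces this row, so those 4 are the full class: x/Mid/A/S, x/Mid/A/E, x/Mid/B/S, x/Mid/B/E.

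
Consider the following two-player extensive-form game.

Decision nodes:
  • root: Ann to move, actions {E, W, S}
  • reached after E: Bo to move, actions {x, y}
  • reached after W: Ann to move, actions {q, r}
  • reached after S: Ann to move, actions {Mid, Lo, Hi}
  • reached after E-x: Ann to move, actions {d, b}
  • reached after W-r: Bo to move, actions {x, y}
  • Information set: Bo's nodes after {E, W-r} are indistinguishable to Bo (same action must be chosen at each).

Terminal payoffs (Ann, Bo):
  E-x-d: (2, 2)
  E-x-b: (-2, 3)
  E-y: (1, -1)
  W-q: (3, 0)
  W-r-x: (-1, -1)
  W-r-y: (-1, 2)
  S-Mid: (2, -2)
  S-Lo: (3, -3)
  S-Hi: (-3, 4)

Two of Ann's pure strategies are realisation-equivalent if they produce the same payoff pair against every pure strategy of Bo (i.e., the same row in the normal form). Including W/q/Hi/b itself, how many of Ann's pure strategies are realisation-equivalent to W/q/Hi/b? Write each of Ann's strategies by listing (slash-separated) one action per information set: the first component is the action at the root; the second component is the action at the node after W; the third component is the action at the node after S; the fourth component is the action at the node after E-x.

6

Row for W/q/Hi/b (columns x, y): (3,0) (3,0).
Under W/q/Hi/b, Ann's choice at the node after S and at the node after E-x can never be reached regardless of what Bo does, so varying those choices leaves every outcome unchanged.
Holding the reachable choices fixed and varying the unreachable ones freely already gives 3 × 2 = 6 equivalent strategies.
No other strategy reproduces this row, so those 6 are the full class: W/q/Mid/d, W/q/Mid/b, W/q/Lo/d, W/q/Lo/b, W/q/Hi/d, W/q/Hi/b.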